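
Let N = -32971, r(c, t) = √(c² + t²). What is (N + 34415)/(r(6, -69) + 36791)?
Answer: 13281551/338393221 - 1083*√533/338393221 ≈ 0.039175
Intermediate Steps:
(N + 34415)/(r(6, -69) + 36791) = (-32971 + 34415)/(√(6² + (-69)²) + 36791) = 1444/(√(36 + 4761) + 36791) = 1444/(√4797 + 36791) = 1444/(3*√533 + 36791) = 1444/(36791 + 3*√533)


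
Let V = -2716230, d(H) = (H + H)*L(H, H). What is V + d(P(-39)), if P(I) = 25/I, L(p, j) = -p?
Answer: -4131387080/1521 ≈ -2.7162e+6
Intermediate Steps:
d(H) = -2*H² (d(H) = (H + H)*(-H) = (2*H)*(-H) = -2*H²)
V + d(P(-39)) = -2716230 - 2*(25/(-39))² = -2716230 - 2*(25*(-1/39))² = -2716230 - 2*(-25/39)² = -2716230 - 2*625/1521 = -2716230 - 1250/1521 = -4131387080/1521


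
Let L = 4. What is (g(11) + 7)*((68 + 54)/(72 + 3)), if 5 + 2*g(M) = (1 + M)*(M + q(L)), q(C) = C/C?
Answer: 3111/25 ≈ 124.44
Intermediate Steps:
q(C) = 1
g(M) = -5/2 + (1 + M)²/2 (g(M) = -5/2 + ((1 + M)*(M + 1))/2 = -5/2 + ((1 + M)*(1 + M))/2 = -5/2 + (1 + M)²/2)
(g(11) + 7)*((68 + 54)/(72 + 3)) = ((-2 + 11 + (½)*11²) + 7)*((68 + 54)/(72 + 3)) = ((-2 + 11 + (½)*121) + 7)*(122/75) = ((-2 + 11 + 121/2) + 7)*(122*(1/75)) = (139/2 + 7)*(122/75) = (153/2)*(122/75) = 3111/25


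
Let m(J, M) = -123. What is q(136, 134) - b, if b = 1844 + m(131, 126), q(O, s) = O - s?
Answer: -1719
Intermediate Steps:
b = 1721 (b = 1844 - 123 = 1721)
q(136, 134) - b = (136 - 1*134) - 1*1721 = (136 - 134) - 1721 = 2 - 1721 = -1719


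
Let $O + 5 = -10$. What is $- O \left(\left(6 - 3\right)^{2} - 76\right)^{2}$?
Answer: $67335$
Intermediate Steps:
$O = -15$ ($O = -5 - 10 = -15$)
$- O \left(\left(6 - 3\right)^{2} - 76\right)^{2} = - \left(-15\right) \left(\left(6 - 3\right)^{2} - 76\right)^{2} = - \left(-15\right) \left(3^{2} - 76\right)^{2} = - \left(-15\right) \left(9 - 76\right)^{2} = - \left(-15\right) \left(-67\right)^{2} = - \left(-15\right) 4489 = \left(-1\right) \left(-67335\right) = 67335$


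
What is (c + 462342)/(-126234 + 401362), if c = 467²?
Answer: 680431/275128 ≈ 2.4731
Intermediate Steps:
c = 218089
(c + 462342)/(-126234 + 401362) = (218089 + 462342)/(-126234 + 401362) = 680431/275128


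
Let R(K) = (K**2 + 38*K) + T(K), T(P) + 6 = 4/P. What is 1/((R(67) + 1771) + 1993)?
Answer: 67/723135 ≈ 9.2652e-5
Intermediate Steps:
T(P) = -6 + 4/P
R(K) = -6 + K**2 + 4/K + 38*K (R(K) = (K**2 + 38*K) + (-6 + 4/K) = -6 + K**2 + 4/K + 38*K)
1/((R(67) + 1771) + 1993) = 1/(((-6 + 67**2 + 4/67 + 38*67) + 1771) + 1993) = 1/(((-6 + 4489 + 4*(1/67) + 2546) + 1771) + 1993) = 1/(((-6 + 4489 + 4/67 + 2546) + 1771) + 1993) = 1/((470947/67 + 1771) + 1993) = 1/(589604/67 + 1993) = 1/(723135/67) = 67/723135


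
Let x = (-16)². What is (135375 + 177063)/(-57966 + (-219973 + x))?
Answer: -14878/13223 ≈ -1.1252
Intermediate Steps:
x = 256
(135375 + 177063)/(-57966 + (-219973 + x)) = (135375 + 177063)/(-57966 + (-219973 + 256)) = 312438/(-57966 - 219717) = 312438/(-277683) = 312438*(-1/277683) = -14878/13223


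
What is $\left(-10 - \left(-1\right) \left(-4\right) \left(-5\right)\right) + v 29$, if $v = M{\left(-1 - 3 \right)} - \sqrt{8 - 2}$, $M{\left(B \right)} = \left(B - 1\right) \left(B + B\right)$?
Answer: $1170 - 29 \sqrt{6} \approx 1099.0$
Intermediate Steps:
$M{\left(B \right)} = 2 B \left(-1 + B\right)$ ($M{\left(B \right)} = \left(-1 + B\right) 2 B = 2 B \left(-1 + B\right)$)
$v = 40 - \sqrt{6}$ ($v = 2 \left(-1 - 3\right) \left(-1 - 4\right) - \sqrt{8 - 2} = 2 \left(-4\right) \left(-1 - 4\right) - \sqrt{6} = 2 \left(-4\right) \left(-5\right) - \sqrt{6} = 40 - \sqrt{6} \approx 37.551$)
$\left(-10 - \left(-1\right) \left(-4\right) \left(-5\right)\right) + v 29 = \left(-10 - \left(-1\right) \left(-4\right) \left(-5\right)\right) + \left(40 - \sqrt{6}\right) 29 = \left(-10 - 4 \left(-5\right)\right) + \left(1160 - 29 \sqrt{6}\right) = \left(-10 - -20\right) + \left(1160 - 29 \sqrt{6}\right) = \left(-10 + 20\right) + \left(1160 - 29 \sqrt{6}\right) = 10 + \left(1160 - 29 \sqrt{6}\right) = 1170 - 29 \sqrt{6}$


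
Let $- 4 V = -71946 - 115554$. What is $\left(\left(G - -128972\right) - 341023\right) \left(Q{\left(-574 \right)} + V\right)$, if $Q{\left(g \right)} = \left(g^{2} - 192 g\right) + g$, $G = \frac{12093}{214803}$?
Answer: $- \frac{84813094591100}{823} \approx -1.0305 \cdot 10^{11}$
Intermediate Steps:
$G = \frac{139}{2469}$ ($G = 12093 \cdot \frac{1}{214803} = \frac{139}{2469} \approx 0.056298$)
$V = 46875$ ($V = - \frac{-71946 - 115554}{4} = \left(- \frac{1}{4}\right) \left(-187500\right) = 46875$)
$Q{\left(g \right)} = g^{2} - 191 g$
$\left(\left(G - -128972\right) - 341023\right) \left(Q{\left(-574 \right)} + V\right) = \left(\left(\frac{139}{2469} - -128972\right) - 341023\right) \left(- 574 \left(-191 - 574\right) + 46875\right) = \left(\left(\frac{139}{2469} + 128972\right) - 341023\right) \left(\left(-574\right) \left(-765\right) + 46875\right) = \left(\frac{318432007}{2469} - 341023\right) \left(439110 + 46875\right) = \left(- \frac{523553780}{2469}\right) 485985 = - \frac{84813094591100}{823}$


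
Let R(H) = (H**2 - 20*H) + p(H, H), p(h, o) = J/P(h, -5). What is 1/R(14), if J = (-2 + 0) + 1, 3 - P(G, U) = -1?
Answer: -4/337 ≈ -0.011869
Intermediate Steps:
P(G, U) = 4 (P(G, U) = 3 - 1*(-1) = 3 + 1 = 4)
J = -1 (J = -2 + 1 = -1)
p(h, o) = -1/4
R(H) = -1/4 + H**2 - 20*H (R(H) = (H**2 - 20*H) - 1/4 = -1/4 + H**2 - 20*H)
1/R(14) = 1/(-1/4 + 14**2 - 20*14) = 1/(-1/4 + 196 - 280) = 1/(-337/4) = -4/337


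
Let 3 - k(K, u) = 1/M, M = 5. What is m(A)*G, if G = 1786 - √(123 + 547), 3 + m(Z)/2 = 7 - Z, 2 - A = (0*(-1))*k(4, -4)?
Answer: 7144 - 4*√670 ≈ 7040.5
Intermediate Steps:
k(K, u) = 14/5 (k(K, u) = 3 - 1/5 = 3 - 1*⅕ = 3 - ⅕ = 14/5)
A = 2 (A = 2 - 0*(-1)*14/5 = 2 - 0*14/5 = 2 - 1*0 = 2 + 0 = 2)
m(Z) = 8 - 2*Z (m(Z) = -6 + 2*(7 - Z) = -6 + (14 - 2*Z) = 8 - 2*Z)
G = 1786 - √670 ≈ 1760.1
m(A)*G = (8 - 2*2)*(1786 - √670) = (8 - 4)*(1786 - √670) = 4*(1786 - √670) = 7144 - 4*√670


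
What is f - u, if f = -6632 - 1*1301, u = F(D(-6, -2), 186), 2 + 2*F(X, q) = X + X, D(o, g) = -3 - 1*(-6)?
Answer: -7935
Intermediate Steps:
D(o, g) = 3 (D(o, g) = -3 + 6 = 3)
F(X, q) = -1 + X (F(X, q) = -1 + (X + X)/2 = -1 + (2*X)/2 = -1 + X)
u = 2 (u = -1 + 3 = 2)
f = -7933 (f = -6632 - 1301 = -7933)
f - u = -7933 - 1*2 = -7933 - 2 = -7935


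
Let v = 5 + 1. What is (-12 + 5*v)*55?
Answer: 990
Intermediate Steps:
v = 6
(-12 + 5*v)*55 = (-12 + 5*6)*55 = (-12 + 30)*55 = 18*55 = 990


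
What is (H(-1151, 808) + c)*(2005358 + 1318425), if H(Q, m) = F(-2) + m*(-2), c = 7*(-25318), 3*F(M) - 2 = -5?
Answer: -594435323069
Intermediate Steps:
F(M) = -1 (F(M) = ⅔ + (⅓)*(-5) = ⅔ - 5/3 = -1)
c = -177226
H(Q, m) = -1 - 2*m (H(Q, m) = -1 + m*(-2) = -1 - 2*m)
(H(-1151, 808) + c)*(2005358 + 1318425) = ((-1 - 2*808) - 177226)*(2005358 + 1318425) = ((-1 - 1616) - 177226)*3323783 = (-1617 - 177226)*3323783 = -178843*3323783 = -594435323069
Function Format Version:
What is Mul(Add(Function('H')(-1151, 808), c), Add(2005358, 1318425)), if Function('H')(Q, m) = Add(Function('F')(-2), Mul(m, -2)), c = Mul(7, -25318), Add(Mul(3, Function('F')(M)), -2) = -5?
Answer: -594435323069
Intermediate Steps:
Function('F')(M) = -1 (Function('F')(M) = Add(Rational(2, 3), Mul(Rational(1, 3), -5)) = Add(Rational(2, 3), Rational(-5, 3)) = -1)
c = -177226
Function('H')(Q, m) = Add(-1, Mul(-2, m)) (Function('H')(Q, m) = Add(-1, Mul(m, -2)) = Add(-1, Mul(-2, m)))
Mul(Add(Function('H')(-1151, 808), c), Add(2005358, 1318425)) = Mul(Add(Add(-1, Mul(-2, 808)), -177226), Add(2005358, 1318425)) = Mul(Add(Add(-1, -1616), -177226), 3323783) = Mul(Add(-1617, -177226), 3323783) = Mul(-178843, 3323783) = -594435323069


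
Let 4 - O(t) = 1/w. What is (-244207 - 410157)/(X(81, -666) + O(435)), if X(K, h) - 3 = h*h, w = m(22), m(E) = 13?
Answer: -4253366/2883159 ≈ -1.4752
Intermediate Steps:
w = 13
O(t) = 51/13 (O(t) = 4 - 1/13 = 51/13)
X(K, h) = 3 + h**2 (X(K, h) = 3 + h*h = 3 + h**2)
(-244207 - 410157)/(X(81, -666) + O(435)) = (-244207 - 410157)/((3 + (-666)**2) + 51/13) = -654364/((3 + 443556) + 51/13) = -654364/(443559 + 51/13) = -654364/5766318/13 = -654364*13/5766318 = -4253366/2883159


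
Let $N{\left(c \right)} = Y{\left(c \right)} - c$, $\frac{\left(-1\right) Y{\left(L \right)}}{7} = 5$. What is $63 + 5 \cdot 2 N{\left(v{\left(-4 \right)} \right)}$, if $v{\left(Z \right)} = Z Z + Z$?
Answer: $-407$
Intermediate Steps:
$Y{\left(L \right)} = -35$ ($Y{\left(L \right)} = \left(-7\right) 5 = -35$)
$v{\left(Z \right)} = Z + Z^{2}$ ($v{\left(Z \right)} = Z^{2} + Z = Z + Z^{2}$)
$N{\left(c \right)} = -35 - c$
$63 + 5 \cdot 2 N{\left(v{\left(-4 \right)} \right)} = 63 + 5 \cdot 2 \left(-35 - - 4 \left(1 - 4\right)\right) = 63 + 10 \left(-35 - \left(-4\right) \left(-3\right)\right) = 63 + 10 \left(-35 - 12\right) = 63 + 10 \left(-47\right) = 63 - 470 = -407$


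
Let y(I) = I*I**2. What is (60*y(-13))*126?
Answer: -16609320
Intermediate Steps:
y(I) = I**3
(60*y(-13))*126 = (60*(-13)**3)*126 = (60*(-2197))*126 = -131820*126 = -16609320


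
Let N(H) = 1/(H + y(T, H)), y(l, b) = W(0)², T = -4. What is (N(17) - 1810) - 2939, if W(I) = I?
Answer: -80732/17 ≈ -4748.9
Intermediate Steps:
y(l, b) = 0 (y(l, b) = 0² = 0)
N(H) = 1/H (N(H) = 1/(H + 0) = 1/H)
(N(17) - 1810) - 2939 = (1/17 - 1810) - 2939 = -30769/17 - 2939 = -80732/17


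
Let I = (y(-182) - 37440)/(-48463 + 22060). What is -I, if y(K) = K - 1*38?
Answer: -37660/26403 ≈ -1.4264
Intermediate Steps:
y(K) = -38 + K (y(K) = K - 38 = -38 + K)
I = 37660/26403 (I = ((-38 - 182) - 37440)/(-48463 + 22060) = (-220 - 37440)/(-26403) = -37660*(-1/26403) = 37660/26403 ≈ 1.4264)
-I = -1*37660/26403 = -37660/26403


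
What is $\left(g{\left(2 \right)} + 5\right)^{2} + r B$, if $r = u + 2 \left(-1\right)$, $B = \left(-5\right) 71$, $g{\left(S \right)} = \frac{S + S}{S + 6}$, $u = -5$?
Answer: $\frac{10061}{4} \approx 2515.3$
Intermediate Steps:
$g{\left(S \right)} = \frac{2 S}{6 + S}$
$B = -355$
$r = -7$ ($r = -5 + 2 \left(-1\right) = -5 - 2 = -7$)
$\left(g{\left(2 \right)} + 5\right)^{2} + r B = \left(2 \cdot 2 \frac{1}{6 + 2} + 5\right)^{2} - -2485 = \left(2 \cdot 2 \cdot \frac{1}{8} + 5\right)^{2} + 2485 = \left(\frac{1}{2} + 5\right)^{2} + 2485 = \left(\frac{11}{2}\right)^{2} + 2485 = \frac{121}{4} + 2485 = \frac{10061}{4}$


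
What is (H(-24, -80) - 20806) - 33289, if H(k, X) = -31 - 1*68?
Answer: -54194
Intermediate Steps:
H(k, X) = -99 (H(k, X) = -31 - 68 = -99)
(H(-24, -80) - 20806) - 33289 = (-99 - 20806) - 33289 = -20905 - 33289 = -54194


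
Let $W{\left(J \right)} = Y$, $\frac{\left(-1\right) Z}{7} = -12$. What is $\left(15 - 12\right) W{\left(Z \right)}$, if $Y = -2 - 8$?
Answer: $-30$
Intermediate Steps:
$Z = 84$ ($Z = \left(-7\right) \left(-12\right) = 84$)
$Y = -10$
$W{\left(J \right)} = -10$
$\left(15 - 12\right) W{\left(Z \right)} = \left(15 - 12\right) \left(-10\right) = 3 \left(-10\right) = -30$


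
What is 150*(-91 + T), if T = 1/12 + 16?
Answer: -22475/2 ≈ -11238.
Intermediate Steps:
T = 193/12 (T = 1*(1/12) + 16 = 1/12 + 16 = 193/12 ≈ 16.083)
150*(-91 + T) = 150*(-91 + 193/12) = 150*(-899/12) = -22475/2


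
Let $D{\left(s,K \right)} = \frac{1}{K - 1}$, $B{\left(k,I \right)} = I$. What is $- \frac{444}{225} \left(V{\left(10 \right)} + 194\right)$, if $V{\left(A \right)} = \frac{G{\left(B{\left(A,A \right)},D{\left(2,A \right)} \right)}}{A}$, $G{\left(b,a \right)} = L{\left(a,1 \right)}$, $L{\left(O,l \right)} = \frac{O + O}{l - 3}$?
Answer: $- \frac{1291966}{3375} \approx -382.8$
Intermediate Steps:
$D{\left(s,K \right)} = \frac{1}{-1 + K}$
$L{\left(O,l \right)} = \frac{2 O}{-3 + l}$
$G{\left(b,a \right)} = - a$ ($G{\left(b,a \right)} = \frac{2 a}{-3 + 1} = \frac{2 a}{-2} = 2 a \left(- \frac{1}{2}\right) = - a$)
$V{\left(A \right)} = - \frac{1}{A \left(-1 + A\right)}$ ($V{\left(A \right)} = \frac{\left(-1\right) \frac{1}{-1 + A}}{A} = - \frac{1}{A \left(-1 + A\right)}$)
$- \frac{444}{225} \left(V{\left(10 \right)} + 194\right) = - \frac{444}{225} \left(- \frac{1}{10 \left(-1 + 10\right)} + 194\right) = \left(-444\right) \frac{1}{225} \left(\left(-1\right) \frac{1}{10} \cdot \frac{1}{9} + 194\right) = - \frac{148 \left(\left(-1\right) \frac{1}{10} \cdot \frac{1}{9} + 194\right)}{75} = - \frac{148 \left(- \frac{1}{90} + 194\right)}{75} = \left(- \frac{148}{75}\right) \frac{17459}{90} = - \frac{1291966}{3375}$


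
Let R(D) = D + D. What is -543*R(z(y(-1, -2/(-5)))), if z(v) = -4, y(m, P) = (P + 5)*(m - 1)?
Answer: 4344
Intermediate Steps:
y(m, P) = (-1 + m)*(5 + P) (y(m, P) = (5 + P)*(-1 + m) = (-1 + m)*(5 + P))
R(D) = 2*D
-543*R(z(y(-1, -2/(-5)))) = -1086*(-4) = -543*(-8) = 4344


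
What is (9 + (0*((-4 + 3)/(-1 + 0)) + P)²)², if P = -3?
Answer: 324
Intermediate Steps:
(9 + (0*((-4 + 3)/(-1 + 0)) + P)²)² = (9 + (0*((-4 + 3)/(-1 + 0)) - 3)²)² = (9 + (0*(-1/(-1)) - 3)²)² = (9 + (0*(-1*(-1)) - 3)²)² = (9 + (0*1 - 3)²)² = (9 + (0 - 3)²)² = (9 + (-3)²)² = (9 + 9)² = 18² = 324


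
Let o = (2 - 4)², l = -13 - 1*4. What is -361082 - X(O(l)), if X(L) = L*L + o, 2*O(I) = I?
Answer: -1444633/4 ≈ -3.6116e+5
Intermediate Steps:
l = -17 (l = -13 - 4 = -17)
o = 4 (o = (-2)² = 4)
O(I) = I/2
X(L) = 4 + L² (X(L) = L*L + 4 = L² + 4 = 4 + L²)
-361082 - X(O(l)) = -361082 - (4 + ((½)*(-17))²) = -361082 - (4 + (-17/2)²) = -361082 - (4 + 289/4) = -361082 - 1*305/4 = -361082 - 305/4 = -1444633/4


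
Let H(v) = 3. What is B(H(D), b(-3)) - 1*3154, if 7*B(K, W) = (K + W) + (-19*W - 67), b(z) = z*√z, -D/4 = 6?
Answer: -22142/7 + 54*I*√3/7 ≈ -3163.1 + 13.362*I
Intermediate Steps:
D = -24 (D = -4*6 = -24)
b(z) = z^(3/2)
B(K, W) = -67/7 - 18*W/7 + K/7 (B(K, W) = ((K + W) + (-19*W - 67))/7 = ((K + W) + (-67 - 19*W))/7 = (-67 + K - 18*W)/7 = -67/7 - 18*W/7 + K/7)
B(H(D), b(-3)) - 1*3154 = (-67/7 - (-54)*I*√3/7 + (⅐)*3) - 1*3154 = (-67/7 - (-54)*I*√3/7 + 3/7) - 3154 = (-67/7 + 54*I*√3/7 + 3/7) - 3154 = (-64/7 + 54*I*√3/7) - 3154 = -22142/7 + 54*I*√3/7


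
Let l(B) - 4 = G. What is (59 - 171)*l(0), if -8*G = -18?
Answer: -700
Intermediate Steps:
G = 9/4 (G = -⅛*(-18) = 9/4 ≈ 2.2500)
l(B) = 25/4 (l(B) = 4 + 9/4 = 25/4)
(59 - 171)*l(0) = (59 - 171)*(25/4) = -112*25/4 = -700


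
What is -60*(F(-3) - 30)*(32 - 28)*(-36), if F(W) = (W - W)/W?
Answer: -259200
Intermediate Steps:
F(W) = 0 (F(W) = 0/W = 0)
-60*(F(-3) - 30)*(32 - 28)*(-36) = -60*(0 - 30)*(32 - 28)*(-36) = -(-1800)*4*(-36) = -60*(-120)*(-36) = 7200*(-36) = -259200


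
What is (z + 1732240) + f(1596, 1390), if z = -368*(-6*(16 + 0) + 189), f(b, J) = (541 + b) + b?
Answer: 1701749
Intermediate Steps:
f(b, J) = 541 + 2*b
z = -34224 (z = -368*(-6*16 + 189) = -368*(-96 + 189) = -368*93 = -34224)
(z + 1732240) + f(1596, 1390) = (-34224 + 1732240) + (541 + 2*1596) = 1698016 + (541 + 3192) = 1698016 + 3733 = 1701749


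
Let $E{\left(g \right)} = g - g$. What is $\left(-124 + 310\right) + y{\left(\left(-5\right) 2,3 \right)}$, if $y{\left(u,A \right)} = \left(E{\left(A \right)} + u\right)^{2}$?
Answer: $286$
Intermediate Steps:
$E{\left(g \right)} = 0$
$y{\left(u,A \right)} = u^{2}$ ($y{\left(u,A \right)} = \left(0 + u\right)^{2} = u^{2}$)
$\left(-124 + 310\right) + y{\left(\left(-5\right) 2,3 \right)} = \left(-124 + 310\right) + \left(\left(-5\right) 2\right)^{2} = 186 + \left(-10\right)^{2} = 186 + 100 = 286$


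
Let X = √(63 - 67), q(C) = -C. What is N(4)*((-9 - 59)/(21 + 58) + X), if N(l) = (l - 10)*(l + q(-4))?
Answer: 3264/79 - 96*I ≈ 41.316 - 96.0*I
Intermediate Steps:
N(l) = (-10 + l)*(4 + l) (N(l) = (l - 10)*(l - 1*(-4)) = (-10 + l)*(l + 4) = (-10 + l)*(4 + l))
X = 2*I (X = √(-4) = 2*I ≈ 2.0*I)
N(4)*((-9 - 59)/(21 + 58) + X) = (-40 + 4² - 6*4)*((-9 - 59)/(21 + 58) + 2*I) = (-40 + 16 - 24)*(-68/79 + 2*I) = -48*(-68*1/79 + 2*I) = -48*(-68/79 + 2*I) = 3264/79 - 96*I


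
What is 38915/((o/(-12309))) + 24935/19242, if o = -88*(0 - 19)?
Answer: -418953064525/1462392 ≈ -2.8649e+5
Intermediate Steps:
o = 1672 (o = -88*(-19) = 1672)
38915/((o/(-12309))) + 24935/19242 = 38915/((1672/(-12309))) + 24935/19242 = 38915/((1672*(-1/12309))) + 24935*(1/19242) = 38915/(-152/1119) + 24935/19242 = 38915*(-1119/152) + 24935/19242 = -43545885/152 + 24935/19242 = -418953064525/1462392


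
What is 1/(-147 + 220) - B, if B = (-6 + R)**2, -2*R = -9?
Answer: -653/292 ≈ -2.2363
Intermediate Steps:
R = 9/2 (R = -1/2*(-9) = 9/2 ≈ 4.5000)
B = 9/4 (B = (-6 + 9/2)**2 = (-3/2)**2 = 9/4 ≈ 2.2500)
1/(-147 + 220) - B = 1/(-147 + 220) - 1*9/4 = 1/73 - 9/4 = -653/292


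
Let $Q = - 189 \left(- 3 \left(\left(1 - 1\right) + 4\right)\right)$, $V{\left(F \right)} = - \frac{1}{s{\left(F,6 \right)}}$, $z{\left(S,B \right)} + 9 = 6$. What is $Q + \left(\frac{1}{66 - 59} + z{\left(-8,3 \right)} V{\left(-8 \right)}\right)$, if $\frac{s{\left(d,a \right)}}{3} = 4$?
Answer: $\frac{63515}{28} \approx 2268.4$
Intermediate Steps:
$s{\left(d,a \right)} = 12$ ($s{\left(d,a \right)} = 3 \cdot 4 = 12$)
$z{\left(S,B \right)} = -3$ ($z{\left(S,B \right)} = -9 + 6 = -3$)
$V{\left(F \right)} = - \frac{1}{12}$
$Q = 2268$ ($Q = - 189 \left(- 3 \left(\left(1 - 1\right) + 4\right)\right) = - 189 \left(- 3 \left(0 + 4\right)\right) = - 189 \left(\left(-3\right) 4\right) = \left(-189\right) \left(-12\right) = 2268$)
$Q + \left(\frac{1}{66 - 59} + z{\left(-8,3 \right)} V{\left(-8 \right)}\right) = 2268 + \left(\frac{1}{66 - 59} - - \frac{1}{4}\right) = 2268 + \left(\frac{1}{7} + \frac{1}{4}\right) = 2268 + \frac{11}{28} = \frac{63515}{28}$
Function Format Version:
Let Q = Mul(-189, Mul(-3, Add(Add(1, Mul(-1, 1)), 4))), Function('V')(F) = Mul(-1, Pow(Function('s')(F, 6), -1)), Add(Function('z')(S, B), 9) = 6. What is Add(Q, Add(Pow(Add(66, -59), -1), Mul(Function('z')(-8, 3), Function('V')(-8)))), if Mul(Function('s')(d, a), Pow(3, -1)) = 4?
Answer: Rational(63515, 28) ≈ 2268.4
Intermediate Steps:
Function('s')(d, a) = 12 (Function('s')(d, a) = Mul(3, 4) = 12)
Function('z')(S, B) = -3 (Function('z')(S, B) = Add(-9, 6) = -3)
Function('V')(F) = Rational(-1, 12) (Function('V')(F) = Mul(-1, Pow(12, -1)) = Mul(-1, Rational(1, 12)) = Rational(-1, 12))
Q = 2268 (Q = Mul(-189, Mul(-3, Add(Add(1, -1), 4))) = Mul(-189, Mul(-3, Add(0, 4))) = Mul(-189, Mul(-3, 4)) = Mul(-189, -12) = 2268)
Add(Q, Add(Pow(Add(66, -59), -1), Mul(Function('z')(-8, 3), Function('V')(-8)))) = Add(2268, Add(Pow(Add(66, -59), -1), Mul(-3, Rational(-1, 12)))) = Add(2268, Add(Pow(7, -1), Rational(1, 4))) = Add(2268, Add(Rational(1, 7), Rational(1, 4))) = Add(2268, Rational(11, 28)) = Rational(63515, 28)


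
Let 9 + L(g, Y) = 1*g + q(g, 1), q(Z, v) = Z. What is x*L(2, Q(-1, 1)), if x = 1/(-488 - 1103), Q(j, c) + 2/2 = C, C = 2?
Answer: 5/1591 ≈ 0.0031427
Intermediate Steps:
Q(j, c) = 1 (Q(j, c) = -1 + 2 = 1)
L(g, Y) = -9 + 2*g (L(g, Y) = -9 + (1*g + g) = -9 + (g + g) = -9 + 2*g)
x = -1/1591 (x = 1/(-1591) = -1/1591 ≈ -0.00062854)
x*L(2, Q(-1, 1)) = -(-9 + 2*2)/1591 = -(-9 + 4)/1591 = -1/1591*(-5) = 5/1591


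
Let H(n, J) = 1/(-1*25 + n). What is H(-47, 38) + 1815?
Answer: 130679/72 ≈ 1815.0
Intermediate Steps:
H(n, J) = 1/(-25 + n)
H(-47, 38) + 1815 = 1/(-25 - 47) + 1815 = 1/(-72) + 1815 = -1/72 + 1815 = 130679/72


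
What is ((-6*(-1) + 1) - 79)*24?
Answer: -1728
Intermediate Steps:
((-6*(-1) + 1) - 79)*24 = ((6 + 1) - 79)*24 = (7 - 79)*24 = -72*24 = -1728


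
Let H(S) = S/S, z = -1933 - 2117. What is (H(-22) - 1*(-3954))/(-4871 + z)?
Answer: -3955/8921 ≈ -0.44334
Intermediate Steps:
z = -4050
H(S) = 1
(H(-22) - 1*(-3954))/(-4871 + z) = (1 - 1*(-3954))/(-4871 - 4050) = (1 + 3954)/(-8921) = 3955*(-1/8921) = -3955/8921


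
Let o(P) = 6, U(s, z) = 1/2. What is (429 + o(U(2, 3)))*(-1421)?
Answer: -618135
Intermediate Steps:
U(s, z) = ½
(429 + o(U(2, 3)))*(-1421) = (429 + 6)*(-1421) = 435*(-1421) = -618135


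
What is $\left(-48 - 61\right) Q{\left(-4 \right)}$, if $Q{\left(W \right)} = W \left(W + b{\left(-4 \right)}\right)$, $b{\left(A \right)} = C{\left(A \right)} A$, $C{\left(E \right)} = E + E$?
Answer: $12208$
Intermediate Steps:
$C{\left(E \right)} = 2 E$
$b{\left(A \right)} = 2 A^{2}$ ($b{\left(A \right)} = 2 A A = 2 A^{2}$)
$Q{\left(W \right)} = W \left(32 + W\right)$ ($Q{\left(W \right)} = W \left(W + 2 \left(-4\right)^{2}\right) = W \left(W + 2 \cdot 16\right) = W \left(W + 32\right) = W \left(32 + W\right)$)
$\left(-48 - 61\right) Q{\left(-4 \right)} = \left(-48 - 61\right) \left(- 4 \left(32 - 4\right)\right) = - 109 \left(\left(-4\right) 28\right) = \left(-109\right) \left(-112\right) = 12208$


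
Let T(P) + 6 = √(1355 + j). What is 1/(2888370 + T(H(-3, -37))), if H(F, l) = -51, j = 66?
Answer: 2888364/8342646595075 - 7*√29/8342646595075 ≈ 3.4621e-7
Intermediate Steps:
T(P) = -6 + 7*√29 (T(P) = -6 + √(1355 + 66) = -6 + √1421 = -6 + 7*√29)
1/(2888370 + T(H(-3, -37))) = 1/(2888370 + (-6 + 7*√29)) = 1/(2888364 + 7*√29)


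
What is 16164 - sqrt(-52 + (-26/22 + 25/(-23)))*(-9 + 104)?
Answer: 16164 - 95*I*sqrt(3473690)/253 ≈ 16164.0 - 699.84*I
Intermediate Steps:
16164 - sqrt(-52 + (-26/22 + 25/(-23)))*(-9 + 104) = 16164 - sqrt(-52 + (-26*1/22 + 25*(-1/23)))*95 = 16164 - sqrt(-52 + (-13/11 - 25/23))*95 = 16164 - sqrt(-52 - 574/253)*95 = 16164 - sqrt(-13730/253)*95 = 16164 - I*sqrt(3473690)/253*95 = 16164 - 95*I*sqrt(3473690)/253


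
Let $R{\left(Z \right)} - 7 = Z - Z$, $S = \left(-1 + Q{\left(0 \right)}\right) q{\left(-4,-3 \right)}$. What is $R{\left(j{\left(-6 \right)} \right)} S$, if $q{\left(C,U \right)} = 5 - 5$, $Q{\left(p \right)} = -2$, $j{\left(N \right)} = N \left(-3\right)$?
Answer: $0$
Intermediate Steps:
$j{\left(N \right)} = - 3 N$
$q{\left(C,U \right)} = 0$ ($q{\left(C,U \right)} = 5 - 5 = 0$)
$S = 0$ ($S = \left(-1 - 2\right) 0 = \left(-3\right) 0 = 0$)
$R{\left(Z \right)} = 7$ ($R{\left(Z \right)} = 7 + \left(Z - Z\right) = 7 + 0 = 7$)
$R{\left(j{\left(-6 \right)} \right)} S = 7 \cdot 0 = 0$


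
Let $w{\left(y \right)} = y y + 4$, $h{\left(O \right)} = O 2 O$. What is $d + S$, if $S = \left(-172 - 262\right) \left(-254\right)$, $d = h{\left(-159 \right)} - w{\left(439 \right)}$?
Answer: $-31927$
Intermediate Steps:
$h{\left(O \right)} = 2 O^{2}$ ($h{\left(O \right)} = 2 O O = 2 O^{2}$)
$w{\left(y \right)} = 4 + y^{2}$ ($w{\left(y \right)} = y^{2} + 4 = 4 + y^{2}$)
$d = -142163$ ($d = 2 \left(-159\right)^{2} - \left(4 + 439^{2}\right) = 2 \cdot 25281 - \left(4 + 192721\right) = 50562 - 192725 = -142163$)
$S = 110236$ ($S = \left(-434\right) \left(-254\right) = 110236$)
$d + S = -142163 + 110236 = -31927$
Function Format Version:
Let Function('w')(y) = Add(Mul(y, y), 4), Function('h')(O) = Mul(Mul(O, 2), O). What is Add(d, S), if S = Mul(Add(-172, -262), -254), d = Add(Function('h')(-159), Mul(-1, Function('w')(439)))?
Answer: -31927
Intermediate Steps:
Function('h')(O) = Mul(2, Pow(O, 2)) (Function('h')(O) = Mul(Mul(2, O), O) = Mul(2, Pow(O, 2)))
Function('w')(y) = Add(4, Pow(y, 2)) (Function('w')(y) = Add(Pow(y, 2), 4) = Add(4, Pow(y, 2)))
d = -142163 (d = Add(Mul(2, Pow(-159, 2)), Mul(-1, Add(4, Pow(439, 2)))) = Add(Mul(2, 25281), Mul(-1, Add(4, 192721))) = Add(50562, Mul(-1, 192725)) = Add(50562, -192725) = -142163)
S = 110236 (S = Mul(-434, -254) = 110236)
Add(d, S) = Add(-142163, 110236) = -31927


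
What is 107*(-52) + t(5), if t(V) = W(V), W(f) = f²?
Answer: -5539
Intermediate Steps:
t(V) = V²
107*(-52) + t(5) = 107*(-52) + 5² = -5564 + 25 = -5539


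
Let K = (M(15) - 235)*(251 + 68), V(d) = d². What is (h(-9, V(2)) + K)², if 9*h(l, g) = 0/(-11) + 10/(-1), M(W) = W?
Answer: 398956456900/81 ≈ 4.9254e+9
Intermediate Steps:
h(l, g) = -10/9 (h(l, g) = (0/(-11) + 10/(-1))/9 = (0*(-1/11) + 10*(-1))/9 = (0 - 10)/9 = (⅑)*(-10) = -10/9)
K = -70180 (K = (15 - 235)*(251 + 68) = -220*319 = -70180)
(h(-9, V(2)) + K)² = (-10/9 - 70180)² = (-631630/9)² = 398956456900/81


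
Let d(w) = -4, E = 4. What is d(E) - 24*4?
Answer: -100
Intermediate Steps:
d(E) - 24*4 = -4 - 24*4 = -4 - 96 = -100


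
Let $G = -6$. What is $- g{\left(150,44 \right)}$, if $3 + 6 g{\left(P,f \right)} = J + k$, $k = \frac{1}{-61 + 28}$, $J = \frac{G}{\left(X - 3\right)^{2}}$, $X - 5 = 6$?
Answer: $\frac{3299}{6336} \approx 0.52068$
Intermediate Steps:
$X = 11$ ($X = 5 + 6 = 11$)
$J = - \frac{3}{32}$ ($J = - \frac{6}{\left(11 - 3\right)^{2}} = - \frac{6}{8^{2}} = - \frac{6}{64} = \left(-6\right) \frac{1}{64} = - \frac{3}{32} \approx -0.09375$)
$k = - \frac{1}{33}$ ($k = \frac{1}{-33} = - \frac{1}{33} \approx -0.030303$)
$g{\left(P,f \right)} = - \frac{3299}{6336}$ ($g{\left(P,f \right)} = - \frac{1}{2} + \frac{- \frac{3}{32} - \frac{1}{33}}{6} = - \frac{1}{2} + \frac{1}{6} \left(- \frac{131}{1056}\right) = - \frac{1}{2} - \frac{131}{6336} = - \frac{3299}{6336}$)
$- g{\left(150,44 \right)} = \left(-1\right) \left(- \frac{3299}{6336}\right) = \frac{3299}{6336}$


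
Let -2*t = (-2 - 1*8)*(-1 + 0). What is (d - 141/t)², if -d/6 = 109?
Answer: 9790641/25 ≈ 3.9163e+5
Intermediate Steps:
d = -654 (d = -6*109 = -654)
t = -5 (t = -(-2 - 1*8)*(-1 + 0)/2 = -(-2 - 8)*(-1)/2 = -(-5)*(-1) = -½*10 = -5)
(d - 141/t)² = (-654 - 141/(-5))² = (-654 - 141*(-⅕))² = (-654 + 141/5)² = (-3129/5)² = 9790641/25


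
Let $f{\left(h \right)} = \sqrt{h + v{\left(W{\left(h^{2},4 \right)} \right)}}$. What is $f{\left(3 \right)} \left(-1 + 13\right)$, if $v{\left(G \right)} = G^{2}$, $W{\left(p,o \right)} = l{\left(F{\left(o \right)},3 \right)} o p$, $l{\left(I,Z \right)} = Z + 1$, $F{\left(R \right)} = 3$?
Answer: $12 \sqrt{20739} \approx 1728.1$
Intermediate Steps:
$l{\left(I,Z \right)} = 1 + Z$
$W{\left(p,o \right)} = 4 o p$ ($W{\left(p,o \right)} = \left(1 + 3\right) o p = 4 o p$)
$f{\left(h \right)} = \sqrt{h + 256 h^{4}}$ ($f{\left(h \right)} = \sqrt{h + \left(4 \cdot 4 h^{2}\right)^{2}} = \sqrt{h + \left(16 h^{2}\right)^{2}} = \sqrt{h + 256 h^{4}}$)
$f{\left(3 \right)} \left(-1 + 13\right) = \sqrt{3 + 256 \cdot 3^{4}} \left(-1 + 13\right) = \sqrt{3 + 256 \cdot 81} \cdot 12 = \sqrt{3 + 20736} \cdot 12 = \sqrt{20739} \cdot 12 = 12 \sqrt{20739}$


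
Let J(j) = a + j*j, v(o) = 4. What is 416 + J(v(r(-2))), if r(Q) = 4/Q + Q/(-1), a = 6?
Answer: 438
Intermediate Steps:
r(Q) = -Q + 4/Q (r(Q) = 4/Q + Q*(-1) = 4/Q - Q = -Q + 4/Q)
J(j) = 6 + j² (J(j) = 6 + j*j = 6 + j²)
416 + J(v(r(-2))) = 416 + (6 + 4²) = 416 + (6 + 16) = 416 + 22 = 438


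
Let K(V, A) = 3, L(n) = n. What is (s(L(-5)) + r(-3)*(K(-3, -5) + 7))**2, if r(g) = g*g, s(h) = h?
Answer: 7225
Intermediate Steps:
r(g) = g**2
(s(L(-5)) + r(-3)*(K(-3, -5) + 7))**2 = (-5 + (-3)**2*(3 + 7))**2 = (-5 + 9*10)**2 = (-5 + 90)**2 = 85**2 = 7225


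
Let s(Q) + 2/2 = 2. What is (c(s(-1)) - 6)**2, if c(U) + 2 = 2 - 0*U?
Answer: 36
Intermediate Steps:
s(Q) = 1 (s(Q) = -1 + 2 = 1)
c(U) = 0 (c(U) = -2 + (2 - 0*U) = -2 + (2 - 1*0) = -2 + (2 + 0) = -2 + 2 = 0)
(c(s(-1)) - 6)**2 = (0 - 6)**2 = (-6)**2 = 36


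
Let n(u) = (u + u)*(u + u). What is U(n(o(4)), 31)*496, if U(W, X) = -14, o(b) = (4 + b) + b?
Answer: -6944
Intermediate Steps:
o(b) = 4 + 2*b
n(u) = 4*u² (n(u) = (2*u)*(2*u) = 4*u²)
U(n(o(4)), 31)*496 = -14*496 = -6944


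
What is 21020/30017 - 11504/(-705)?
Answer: 360134668/21161985 ≈ 17.018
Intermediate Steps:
21020/30017 - 11504/(-705) = 21020*(1/30017) - 11504*(-1/705) = 21020/30017 + 11504/705 = 360134668/21161985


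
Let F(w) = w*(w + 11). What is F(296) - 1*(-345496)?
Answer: 436368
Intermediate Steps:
F(w) = w*(11 + w)
F(296) - 1*(-345496) = 296*(11 + 296) - 1*(-345496) = 296*307 + 345496 = 90872 + 345496 = 436368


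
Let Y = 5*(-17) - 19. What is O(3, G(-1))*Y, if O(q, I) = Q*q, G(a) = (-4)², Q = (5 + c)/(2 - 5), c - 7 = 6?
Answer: 1872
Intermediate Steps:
c = 13 (c = 7 + 6 = 13)
Q = -6 (Q = (5 + 13)/(2 - 5) = 18/(-3) = 18*(-⅓) = -6)
G(a) = 16
O(q, I) = -6*q
Y = -104 (Y = -85 - 19 = -104)
O(3, G(-1))*Y = -6*3*(-104) = -18*(-104) = 1872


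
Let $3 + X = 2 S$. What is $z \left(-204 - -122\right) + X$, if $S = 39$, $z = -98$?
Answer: $8111$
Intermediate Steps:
$X = 75$ ($X = -3 + 2 \cdot 39 = -3 + 78 = 75$)
$z \left(-204 - -122\right) + X = - 98 \left(-204 - -122\right) + 75 = - 98 \left(-204 + 122\right) + 75 = \left(-98\right) \left(-82\right) + 75 = 8036 + 75 = 8111$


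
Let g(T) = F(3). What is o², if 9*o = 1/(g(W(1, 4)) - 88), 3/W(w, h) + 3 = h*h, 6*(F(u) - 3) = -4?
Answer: 1/594441 ≈ 1.6823e-6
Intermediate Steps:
F(u) = 7/3 (F(u) = 3 + (⅙)*(-4) = 3 - ⅔ = 7/3)
W(w, h) = 3/(-3 + h²) (W(w, h) = 3/(-3 + h*h) = 3/(-3 + h²))
g(T) = 7/3
o = -1/771 (o = 1/(9*(7/3 - 88)) = 1/(9*(-257/3)) = (⅑)*(-3/257) = -1/771 ≈ -0.0012970)
o² = (-1/771)² = 1/594441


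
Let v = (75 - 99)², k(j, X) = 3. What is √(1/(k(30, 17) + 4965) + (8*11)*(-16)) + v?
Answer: 576 + I*√965302134/828 ≈ 576.0 + 37.523*I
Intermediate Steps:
v = 576 (v = (-24)² = 576)
√(1/(k(30, 17) + 4965) + (8*11)*(-16)) + v = √(1/(3 + 4965) + (8*11)*(-16)) + 576 = √(1/4968 + 88*(-16)) + 576 = √(1/4968 - 1408) + 576 = √(-6994943/4968) + 576 = I*√965302134/828 + 576 = 576 + I*√965302134/828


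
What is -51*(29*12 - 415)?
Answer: 3417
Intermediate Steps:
-51*(29*12 - 415) = -51*(348 - 415) = -51*(-67) = 3417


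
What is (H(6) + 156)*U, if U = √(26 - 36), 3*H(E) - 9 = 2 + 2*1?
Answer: 481*I*√10/3 ≈ 507.02*I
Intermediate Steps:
H(E) = 13/3 (H(E) = 3 + (2 + 2*1)/3 = 3 + (2 + 2)/3 = 3 + (⅓)*4 = 3 + 4/3 = 13/3)
U = I*√10 (U = √(-10) = I*√10 ≈ 3.1623*I)
(H(6) + 156)*U = (13/3 + 156)*(I*√10) = 481*(I*√10)/3 = 481*I*√10/3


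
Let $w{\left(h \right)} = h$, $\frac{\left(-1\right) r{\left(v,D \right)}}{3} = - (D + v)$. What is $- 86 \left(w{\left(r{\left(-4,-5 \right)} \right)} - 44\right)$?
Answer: $6106$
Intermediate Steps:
$r{\left(v,D \right)} = 3 D + 3 v$ ($r{\left(v,D \right)} = - 3 \left(- (D + v)\right) = - 3 \left(- D - v\right) = 3 D + 3 v$)
$- 86 \left(w{\left(r{\left(-4,-5 \right)} \right)} - 44\right) = - 86 \left(\left(3 \left(-5\right) + 3 \left(-4\right)\right) - 44\right) = - 86 \left(\left(-15 - 12\right) - 44\right) = - 86 \left(-27 - 44\right) = \left(-86\right) \left(-71\right) = 6106$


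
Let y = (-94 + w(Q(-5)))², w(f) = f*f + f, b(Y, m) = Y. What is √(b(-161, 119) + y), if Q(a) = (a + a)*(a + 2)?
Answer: √698735 ≈ 835.90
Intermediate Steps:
Q(a) = 2*a*(2 + a) (Q(a) = (2*a)*(2 + a) = 2*a*(2 + a))
w(f) = f + f² (w(f) = f² + f = f + f²)
y = 698896 (y = (-94 + (2*(-5)*(2 - 5))*(1 + 2*(-5)*(2 - 5)))² = (-94 + (2*(-5)*(-3))*(1 + 2*(-5)*(-3)))² = (-94 + 30*(1 + 30))² = (-94 + 30*31)² = (-94 + 930)² = 836² = 698896)
√(b(-161, 119) + y) = √(-161 + 698896) = √698735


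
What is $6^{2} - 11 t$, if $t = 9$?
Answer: $-63$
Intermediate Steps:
$6^{2} - 11 t = 6^{2} - 99 = 36 - 99 = -63$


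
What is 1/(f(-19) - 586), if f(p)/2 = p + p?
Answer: -1/662 ≈ -0.0015106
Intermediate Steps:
f(p) = 4*p (f(p) = 2*(p + p) = 2*(2*p) = 4*p)
1/(f(-19) - 586) = 1/(4*(-19) - 586) = 1/(-76 - 586) = 1/(-662) = -1/662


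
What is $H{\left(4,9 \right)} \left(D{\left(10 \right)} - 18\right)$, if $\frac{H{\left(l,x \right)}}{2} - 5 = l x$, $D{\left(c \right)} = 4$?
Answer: $-1148$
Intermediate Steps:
$H{\left(l,x \right)} = 10 + 2 l x$
$H{\left(4,9 \right)} \left(D{\left(10 \right)} - 18\right) = \left(10 + 2 \cdot 4 \cdot 9\right) \left(4 - 18\right) = \left(10 + 72\right) \left(4 - 18\right) = 82 \left(-14\right) = -1148$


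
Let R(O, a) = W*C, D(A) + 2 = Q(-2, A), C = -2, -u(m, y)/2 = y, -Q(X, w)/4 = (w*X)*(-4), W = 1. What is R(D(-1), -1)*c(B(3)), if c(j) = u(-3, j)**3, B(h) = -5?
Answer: -2000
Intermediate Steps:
Q(X, w) = 16*X*w (Q(X, w) = -4*w*X*(-4) = -4*X*w*(-4) = -(-16)*X*w = 16*X*w)
u(m, y) = -2*y
c(j) = -8*j**3 (c(j) = (-2*j)**3 = -8*j**3)
D(A) = -2 - 32*A (D(A) = -2 + 16*(-2)*A = -2 - 32*A)
R(O, a) = -2 (R(O, a) = 1*(-2) = -2)
R(D(-1), -1)*c(B(3)) = -(-16)*(-5)**3 = -(-16)*(-125) = -2*1000 = -2000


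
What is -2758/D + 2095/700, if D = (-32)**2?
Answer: 5367/17920 ≈ 0.29950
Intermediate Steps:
D = 1024
-2758/D + 2095/700 = -2758/1024 + 2095/700 = -2758*1/1024 + 2095*(1/700) = -1379/512 + 419/140 = 5367/17920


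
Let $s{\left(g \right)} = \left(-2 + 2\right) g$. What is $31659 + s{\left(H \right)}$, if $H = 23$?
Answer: $31659$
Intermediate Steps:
$s{\left(g \right)} = 0$ ($s{\left(g \right)} = 0 g = 0$)
$31659 + s{\left(H \right)} = 31659 + 0 = 31659$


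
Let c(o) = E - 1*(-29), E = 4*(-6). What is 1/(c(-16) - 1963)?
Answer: -1/1958 ≈ -0.00051073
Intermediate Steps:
E = -24
c(o) = 5 (c(o) = -24 - 1*(-29) = -24 + 29 = 5)
1/(c(-16) - 1963) = 1/(5 - 1963) = 1/(-1958) = -1/1958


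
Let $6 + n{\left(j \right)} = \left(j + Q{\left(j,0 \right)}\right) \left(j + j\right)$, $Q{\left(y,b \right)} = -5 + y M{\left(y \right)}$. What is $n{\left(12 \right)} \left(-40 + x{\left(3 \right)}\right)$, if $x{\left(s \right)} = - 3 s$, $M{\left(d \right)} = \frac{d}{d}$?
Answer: $-22050$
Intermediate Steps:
$M{\left(d \right)} = 1$
$Q{\left(y,b \right)} = -5 + y$ ($Q{\left(y,b \right)} = -5 + y 1 = -5 + y$)
$n{\left(j \right)} = -6 + 2 j \left(-5 + 2 j\right)$ ($n{\left(j \right)} = -6 + \left(j + \left(-5 + j\right)\right) \left(j + j\right) = -6 + \left(-5 + 2 j\right) 2 j = -6 + 2 j \left(-5 + 2 j\right)$)
$n{\left(12 \right)} \left(-40 + x{\left(3 \right)}\right) = \left(-6 - 120 + 4 \cdot 12^{2}\right) \left(-40 - 9\right) = \left(-6 - 120 + 4 \cdot 144\right) \left(-40 - 9\right) = \left(-6 - 120 + 576\right) \left(-49\right) = 450 \left(-49\right) = -22050$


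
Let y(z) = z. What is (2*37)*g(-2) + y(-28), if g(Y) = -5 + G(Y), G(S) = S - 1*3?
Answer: -768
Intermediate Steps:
G(S) = -3 + S (G(S) = S - 3 = -3 + S)
g(Y) = -8 + Y (g(Y) = -5 + (-3 + Y) = -8 + Y)
(2*37)*g(-2) + y(-28) = (2*37)*(-8 - 2) - 28 = 74*(-10) - 28 = -740 - 28 = -768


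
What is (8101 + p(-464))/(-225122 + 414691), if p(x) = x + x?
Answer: 7173/189569 ≈ 0.037838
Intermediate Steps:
p(x) = 2*x
(8101 + p(-464))/(-225122 + 414691) = (8101 + 2*(-464))/(-225122 + 414691) = (8101 - 928)/189569 = 7173*(1/189569) = 7173/189569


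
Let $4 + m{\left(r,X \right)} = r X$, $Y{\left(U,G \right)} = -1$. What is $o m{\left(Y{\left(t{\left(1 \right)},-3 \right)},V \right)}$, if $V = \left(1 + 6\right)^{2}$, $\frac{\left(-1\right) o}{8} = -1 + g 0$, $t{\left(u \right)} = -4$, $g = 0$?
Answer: $-424$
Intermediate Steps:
$o = 8$ ($o = - 8 \left(-1 + 0 \cdot 0\right) = - 8 \left(-1 + 0\right) = \left(-8\right) \left(-1\right) = 8$)
$V = 49$ ($V = 7^{2} = 49$)
$m{\left(r,X \right)} = -4 + X r$ ($m{\left(r,X \right)} = -4 + r X = -4 + X r$)
$o m{\left(Y{\left(t{\left(1 \right)},-3 \right)},V \right)} = 8 \left(-4 + 49 \left(-1\right)\right) = 8 \left(-4 - 49\right) = 8 \left(-53\right) = -424$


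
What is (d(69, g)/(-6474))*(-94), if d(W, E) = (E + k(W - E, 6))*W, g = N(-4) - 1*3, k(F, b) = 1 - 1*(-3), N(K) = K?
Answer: -3243/1079 ≈ -3.0056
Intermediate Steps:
k(F, b) = 4 (k(F, b) = 1 + 3 = 4)
g = -7 (g = -4 - 1*3 = -4 - 3 = -7)
d(W, E) = W*(4 + E) (d(W, E) = (E + 4)*W = (4 + E)*W = W*(4 + E))
(d(69, g)/(-6474))*(-94) = ((69*(4 - 7))/(-6474))*(-94) = ((69*(-3))*(-1/6474))*(-94) = -207*(-1/6474)*(-94) = (69/2158)*(-94) = -3243/1079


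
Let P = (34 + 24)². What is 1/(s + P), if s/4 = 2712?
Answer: 1/14212 ≈ 7.0363e-5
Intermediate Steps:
s = 10848 (s = 4*2712 = 10848)
P = 3364 (P = 58² = 3364)
1/(s + P) = 1/(10848 + 3364) = 1/14212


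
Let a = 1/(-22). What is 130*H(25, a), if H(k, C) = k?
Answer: 3250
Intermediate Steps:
a = -1/22 ≈ -0.045455
130*H(25, a) = 130*25 = 3250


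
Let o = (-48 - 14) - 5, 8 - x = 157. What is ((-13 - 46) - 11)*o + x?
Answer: 4541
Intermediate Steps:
x = -149 (x = 8 - 1*157 = 8 - 157 = -149)
o = -67 (o = -62 - 5 = -67)
((-13 - 46) - 11)*o + x = ((-13 - 46) - 11)*(-67) - 149 = (-59 - 11)*(-67) - 149 = -70*(-67) - 149 = 4690 - 149 = 4541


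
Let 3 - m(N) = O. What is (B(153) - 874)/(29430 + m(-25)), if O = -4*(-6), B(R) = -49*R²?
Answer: -1147915/29409 ≈ -39.033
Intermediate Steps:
O = 24
m(N) = -21 (m(N) = 3 - 1*24 = 3 - 24 = -21)
(B(153) - 874)/(29430 + m(-25)) = (-49*153² - 874)/(29430 - 21) = (-49*23409 - 874)/29409 = (-1147041 - 874)*(1/29409) = -1147915*1/29409 = -1147915/29409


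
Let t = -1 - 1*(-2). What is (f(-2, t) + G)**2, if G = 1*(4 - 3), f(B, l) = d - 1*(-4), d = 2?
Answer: 49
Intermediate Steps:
t = 1 (t = -1 + 2 = 1)
f(B, l) = 6 (f(B, l) = 2 - 1*(-4) = 2 + 4 = 6)
G = 1 (G = 1*1 = 1)
(f(-2, t) + G)**2 = (6 + 1)**2 = 7**2 = 49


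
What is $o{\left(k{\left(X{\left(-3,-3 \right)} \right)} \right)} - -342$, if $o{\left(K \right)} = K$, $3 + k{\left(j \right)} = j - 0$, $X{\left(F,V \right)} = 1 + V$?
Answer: $337$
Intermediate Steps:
$k{\left(j \right)} = -3 + j$ ($k{\left(j \right)} = -3 + \left(j - 0\right) = -3 + \left(j + 0\right) = -3 + j$)
$o{\left(k{\left(X{\left(-3,-3 \right)} \right)} \right)} - -342 = \left(-3 + \left(1 - 3\right)\right) - -342 = \left(-3 - 2\right) + 342 = -5 + 342 = 337$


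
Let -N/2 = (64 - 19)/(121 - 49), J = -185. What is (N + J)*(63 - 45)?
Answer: -6705/2 ≈ -3352.5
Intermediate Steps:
N = -5/4 (N = -2*(64 - 19)/(121 - 49) = -90/72 = -2*5/8 = -5/4 ≈ -1.2500)
(N + J)*(63 - 45) = (-5/4 - 185)*(63 - 45) = -745/4*18 = -6705/2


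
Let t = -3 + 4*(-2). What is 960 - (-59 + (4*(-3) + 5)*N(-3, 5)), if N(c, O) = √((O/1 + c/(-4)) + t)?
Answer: 1019 + 7*I*√21/2 ≈ 1019.0 + 16.039*I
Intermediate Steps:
t = -11 (t = -3 - 8 = -11)
N(c, O) = √(-11 + O - c/4) (N(c, O) = √((O/1 + c/(-4)) - 11) = √((O*1 + c*(-¼)) - 11) = √((O - c/4) - 11) = √(-11 + O - c/4))
960 - (-59 + (4*(-3) + 5)*N(-3, 5)) = 960 - (-59 + (4*(-3) + 5)*(√(-44 - 1*(-3) + 4*5)/2)) = 960 - (-59 + (-12 + 5)*(√(-44 + 3 + 20)/2)) = 960 - (-59 - 7*√(-21)/2) = 960 - (-59 - 7*I*√21/2) = 960 + (59 + 7*I*√21/2) = 1019 + 7*I*√21/2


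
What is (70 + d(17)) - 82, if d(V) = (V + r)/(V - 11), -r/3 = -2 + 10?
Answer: -79/6 ≈ -13.167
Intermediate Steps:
r = -24 (r = -3*(-2 + 10) = -3*8 = -24)
d(V) = (-24 + V)/(-11 + V) (d(V) = (V - 24)/(V - 11) = (-24 + V)/(-11 + V))
(70 + d(17)) - 82 = (70 + (-24 + 17)/(-11 + 17)) - 82 = (70 - 7/6) - 82 = 413/6 - 82 = -79/6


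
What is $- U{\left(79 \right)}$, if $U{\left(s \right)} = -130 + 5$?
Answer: $125$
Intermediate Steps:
$U{\left(s \right)} = -125$
$- U{\left(79 \right)} = \left(-1\right) \left(-125\right) = 125$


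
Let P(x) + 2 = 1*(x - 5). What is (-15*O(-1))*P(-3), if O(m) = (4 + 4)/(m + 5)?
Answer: 300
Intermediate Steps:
O(m) = 8/(5 + m)
P(x) = -7 + x (P(x) = -2 + 1*(x - 5) = -2 + 1*(-5 + x) = -2 + (-5 + x) = -7 + x)
(-15*O(-1))*P(-3) = (-120/(5 - 1))*(-7 - 3) = -120/4*(-10) = -15*2*(-10) = -30*(-10) = 300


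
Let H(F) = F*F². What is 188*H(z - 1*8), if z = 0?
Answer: -96256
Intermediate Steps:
H(F) = F³
188*H(z - 1*8) = 188*(0 - 1*8)³ = 188*(0 - 8)³ = 188*(-8)³ = 188*(-512) = -96256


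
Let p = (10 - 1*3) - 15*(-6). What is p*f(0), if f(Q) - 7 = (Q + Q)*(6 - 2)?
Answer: 679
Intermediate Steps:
f(Q) = 7 + 8*Q (f(Q) = 7 + (Q + Q)*(6 - 2) = 7 + (2*Q)*4 = 7 + 8*Q)
p = 97 (p = (10 - 3) + 90 = 7 + 90 = 97)
p*f(0) = 97*(7 + 8*0) = 97*(7 + 0) = 97*7 = 679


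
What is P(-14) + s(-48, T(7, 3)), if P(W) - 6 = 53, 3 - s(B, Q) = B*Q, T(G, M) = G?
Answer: 398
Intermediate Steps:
s(B, Q) = 3 - B*Q
P(W) = 59 (P(W) = 6 + 53 = 59)
P(-14) + s(-48, T(7, 3)) = 59 + (3 - 1*(-48)*7) = 59 + (3 + 336) = 59 + 339 = 398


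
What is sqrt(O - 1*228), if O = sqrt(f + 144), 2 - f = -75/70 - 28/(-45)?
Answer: sqrt(-10054800 + 210*sqrt(6458410))/210 ≈ 14.693*I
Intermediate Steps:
f = 1543/630 (f = 2 - (-75/70 - 28/(-45)) = 2 - (-75*1/70 - 28*(-1/45)) = 2 - (-15/14 + 28/45) = 2 - 1*(-283/630) = 2 + 283/630 = 1543/630 ≈ 2.4492)
O = sqrt(6458410)/210 (O = sqrt(1543/630 + 144) = sqrt(92263/630) = sqrt(6458410)/210 ≈ 12.102)
sqrt(O - 1*228) = sqrt(sqrt(6458410)/210 - 1*228) = sqrt(sqrt(6458410)/210 - 228) = sqrt(-228 + sqrt(6458410)/210)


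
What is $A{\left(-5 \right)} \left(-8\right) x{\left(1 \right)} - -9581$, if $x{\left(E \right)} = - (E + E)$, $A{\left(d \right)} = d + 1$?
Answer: $9517$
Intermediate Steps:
$A{\left(d \right)} = 1 + d$
$x{\left(E \right)} = - 2 E$
$A{\left(-5 \right)} \left(-8\right) x{\left(1 \right)} - -9581 = \left(1 - 5\right) \left(-8\right) \left(\left(-2\right) 1\right) - -9581 = \left(-4\right) \left(-8\right) \left(-2\right) + 9581 = 32 \left(-2\right) + 9581 = -64 + 9581 = 9517$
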